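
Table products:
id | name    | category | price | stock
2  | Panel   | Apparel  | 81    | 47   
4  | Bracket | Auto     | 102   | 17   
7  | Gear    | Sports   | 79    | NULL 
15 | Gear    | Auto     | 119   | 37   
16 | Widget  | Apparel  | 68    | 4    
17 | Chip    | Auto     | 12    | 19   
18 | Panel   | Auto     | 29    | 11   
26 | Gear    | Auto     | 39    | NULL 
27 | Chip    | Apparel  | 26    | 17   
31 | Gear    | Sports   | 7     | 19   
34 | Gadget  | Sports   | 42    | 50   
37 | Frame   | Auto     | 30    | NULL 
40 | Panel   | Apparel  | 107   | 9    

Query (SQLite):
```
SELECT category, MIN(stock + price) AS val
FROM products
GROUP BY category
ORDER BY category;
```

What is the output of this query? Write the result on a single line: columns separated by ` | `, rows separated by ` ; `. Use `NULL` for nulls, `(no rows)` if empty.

Apparel | 43 ; Auto | 31 ; Sports | 26

For each row compute stock + price.
Group by category; take MIN of the expression per group.
  Apparel: ids {2, 16, 27, 40} → MIN(stock + price)=43
  Auto: ids {4, 15, 17, 18, 26, 37} → MIN(stock + price)=31
  Sports: ids {7, 31, 34} → MIN(stock + price)=26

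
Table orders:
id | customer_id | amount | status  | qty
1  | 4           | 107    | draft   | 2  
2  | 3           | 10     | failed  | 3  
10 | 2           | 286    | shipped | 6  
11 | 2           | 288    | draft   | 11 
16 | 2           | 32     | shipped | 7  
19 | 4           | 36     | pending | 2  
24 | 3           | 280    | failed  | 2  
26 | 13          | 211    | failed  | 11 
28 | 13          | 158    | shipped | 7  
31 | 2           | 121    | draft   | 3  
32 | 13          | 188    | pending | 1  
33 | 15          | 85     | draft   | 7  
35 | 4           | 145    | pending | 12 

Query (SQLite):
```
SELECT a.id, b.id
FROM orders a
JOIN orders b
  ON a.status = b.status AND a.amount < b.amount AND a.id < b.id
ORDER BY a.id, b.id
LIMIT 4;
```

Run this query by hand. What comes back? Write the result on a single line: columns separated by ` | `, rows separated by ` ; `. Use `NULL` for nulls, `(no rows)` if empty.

1 | 11 ; 1 | 31 ; 2 | 24 ; 2 | 26

Pairs (a,b) with same status, a.amount < b.amount, a.id < b.id.
status groups: draft:{1,11,31,33} failed:{2,24,26} pending:{19,32,35} shipped:{10,16,28}
Ordered by (a.id, b.id); first 4.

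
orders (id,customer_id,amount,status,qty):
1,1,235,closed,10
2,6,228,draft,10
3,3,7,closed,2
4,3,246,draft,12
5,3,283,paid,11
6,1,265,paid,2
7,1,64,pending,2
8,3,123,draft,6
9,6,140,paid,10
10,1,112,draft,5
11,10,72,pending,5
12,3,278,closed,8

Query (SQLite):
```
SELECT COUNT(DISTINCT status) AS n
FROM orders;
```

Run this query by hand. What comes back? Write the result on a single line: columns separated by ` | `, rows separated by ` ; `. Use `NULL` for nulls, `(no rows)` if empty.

4

Count distinct non-NULL status values.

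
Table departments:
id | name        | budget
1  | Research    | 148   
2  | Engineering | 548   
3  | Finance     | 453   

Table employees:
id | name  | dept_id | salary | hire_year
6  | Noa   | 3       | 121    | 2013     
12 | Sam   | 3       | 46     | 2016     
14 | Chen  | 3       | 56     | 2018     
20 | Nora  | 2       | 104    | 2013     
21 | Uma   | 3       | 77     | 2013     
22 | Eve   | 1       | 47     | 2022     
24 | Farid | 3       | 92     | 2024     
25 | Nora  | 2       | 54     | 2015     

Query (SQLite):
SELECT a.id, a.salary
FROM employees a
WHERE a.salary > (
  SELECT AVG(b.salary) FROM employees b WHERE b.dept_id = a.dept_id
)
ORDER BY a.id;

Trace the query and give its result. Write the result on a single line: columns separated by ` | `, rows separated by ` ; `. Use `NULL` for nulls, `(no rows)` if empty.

6 | 121 ; 20 | 104 ; 24 | 92

For each employees row a, compute AVG(salary) over rows sharing a.dept_id.
Keep row a if a.salary > that per-group AVG.
  dept_id=1: AVG(salary) = 47.0
  dept_id=2: AVG(salary) = 79.0
  dept_id=3: AVG(salary) = 78.4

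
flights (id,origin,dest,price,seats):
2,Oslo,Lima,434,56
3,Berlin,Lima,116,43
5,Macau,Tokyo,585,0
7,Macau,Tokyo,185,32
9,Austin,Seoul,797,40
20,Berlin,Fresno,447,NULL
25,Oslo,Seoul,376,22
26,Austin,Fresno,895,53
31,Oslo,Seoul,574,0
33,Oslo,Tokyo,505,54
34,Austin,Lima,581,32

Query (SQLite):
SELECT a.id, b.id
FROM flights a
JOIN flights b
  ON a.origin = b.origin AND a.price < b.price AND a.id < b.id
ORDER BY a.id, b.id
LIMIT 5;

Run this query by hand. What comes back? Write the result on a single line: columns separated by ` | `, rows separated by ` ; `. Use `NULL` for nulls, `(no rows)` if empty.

2 | 31 ; 2 | 33 ; 3 | 20 ; 9 | 26 ; 25 | 31

Pairs (a,b) with same origin, a.price < b.price, a.id < b.id.
origin groups: Austin:{9,26,34} Berlin:{3,20} Macau:{5,7} Oslo:{2,25,31,33}
Ordered by (a.id, b.id); first 5.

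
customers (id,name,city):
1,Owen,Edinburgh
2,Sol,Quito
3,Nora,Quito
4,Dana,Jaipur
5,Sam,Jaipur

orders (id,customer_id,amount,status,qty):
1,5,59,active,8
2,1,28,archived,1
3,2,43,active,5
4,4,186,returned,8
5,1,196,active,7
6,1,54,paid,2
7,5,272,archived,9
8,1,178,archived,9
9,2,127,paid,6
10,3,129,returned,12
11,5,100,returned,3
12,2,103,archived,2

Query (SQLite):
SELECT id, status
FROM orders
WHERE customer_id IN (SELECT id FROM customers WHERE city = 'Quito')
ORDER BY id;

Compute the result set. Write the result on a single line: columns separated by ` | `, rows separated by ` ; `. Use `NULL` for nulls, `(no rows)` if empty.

3 | active ; 9 | paid ; 10 | returned ; 12 | archived

Inner query: customers.id where city = 'Quito'.
Outer: keep orders rows whose customer_id is in that set.
Inner query → {2, 3}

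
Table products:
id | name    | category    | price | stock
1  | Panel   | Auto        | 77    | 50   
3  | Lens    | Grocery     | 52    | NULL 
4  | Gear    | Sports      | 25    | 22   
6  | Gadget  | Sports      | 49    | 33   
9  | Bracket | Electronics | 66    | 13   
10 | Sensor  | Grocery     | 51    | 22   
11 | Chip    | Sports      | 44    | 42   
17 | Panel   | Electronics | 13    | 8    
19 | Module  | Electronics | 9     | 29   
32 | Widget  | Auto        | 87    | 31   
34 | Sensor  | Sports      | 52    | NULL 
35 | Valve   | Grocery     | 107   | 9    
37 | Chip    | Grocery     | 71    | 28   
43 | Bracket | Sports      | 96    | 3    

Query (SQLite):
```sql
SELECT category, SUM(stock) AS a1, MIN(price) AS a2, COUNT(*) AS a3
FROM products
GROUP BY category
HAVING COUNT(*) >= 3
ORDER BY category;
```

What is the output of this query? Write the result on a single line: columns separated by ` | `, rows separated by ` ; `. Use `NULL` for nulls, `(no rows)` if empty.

Group products by category.
Per group compute: SUM(stock), MIN(price), COUNT(*).
HAVING: drop groups with fewer than 3 rows.
  Auto: ids {1, 32} → SUM(stock)=81, MIN(price)=77, COUNT(*)=2
  Electronics: ids {9, 17, 19} → SUM(stock)=50, MIN(price)=9, COUNT(*)=3
  Grocery: ids {3, 10, 35, 37} → SUM(stock)=59, MIN(price)=51, COUNT(*)=4
  Sports: ids {4, 6, 11, 34, 43} → SUM(stock)=100, MIN(price)=25, COUNT(*)=5

Electronics | 50 | 9 | 3 ; Grocery | 59 | 51 | 4 ; Sports | 100 | 25 | 5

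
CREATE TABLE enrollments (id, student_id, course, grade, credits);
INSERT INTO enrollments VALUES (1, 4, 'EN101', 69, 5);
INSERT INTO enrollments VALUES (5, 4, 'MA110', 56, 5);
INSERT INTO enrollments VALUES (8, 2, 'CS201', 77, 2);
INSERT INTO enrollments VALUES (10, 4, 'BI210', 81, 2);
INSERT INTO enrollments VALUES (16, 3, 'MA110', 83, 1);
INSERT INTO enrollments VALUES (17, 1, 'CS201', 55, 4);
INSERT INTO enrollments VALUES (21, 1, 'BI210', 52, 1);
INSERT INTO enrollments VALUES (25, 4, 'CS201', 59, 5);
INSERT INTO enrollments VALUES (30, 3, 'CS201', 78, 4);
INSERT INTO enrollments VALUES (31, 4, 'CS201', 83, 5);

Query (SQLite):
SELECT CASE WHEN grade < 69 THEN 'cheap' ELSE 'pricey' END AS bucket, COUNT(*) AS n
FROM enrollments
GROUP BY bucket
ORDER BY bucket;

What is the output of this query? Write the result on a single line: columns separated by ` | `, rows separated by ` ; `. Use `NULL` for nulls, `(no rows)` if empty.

cheap | 4 ; pricey | 6

Bucket rows by grade < 69 → 'cheap' else 'pricey'; count each bucket.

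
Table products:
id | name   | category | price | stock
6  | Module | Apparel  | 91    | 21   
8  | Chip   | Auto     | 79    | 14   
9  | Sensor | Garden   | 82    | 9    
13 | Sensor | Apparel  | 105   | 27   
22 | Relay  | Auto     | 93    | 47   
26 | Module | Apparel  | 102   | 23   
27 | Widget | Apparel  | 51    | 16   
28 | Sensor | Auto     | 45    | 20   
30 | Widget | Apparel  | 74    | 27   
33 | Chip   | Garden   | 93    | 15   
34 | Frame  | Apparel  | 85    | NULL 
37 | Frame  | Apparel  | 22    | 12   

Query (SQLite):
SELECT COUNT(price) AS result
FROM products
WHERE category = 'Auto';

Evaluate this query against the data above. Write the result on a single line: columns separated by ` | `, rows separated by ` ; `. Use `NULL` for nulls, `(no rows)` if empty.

3

Rows where category='Auto' → price values: [79, 93, 45].
COUNT(price) counts non-NULL values → 3.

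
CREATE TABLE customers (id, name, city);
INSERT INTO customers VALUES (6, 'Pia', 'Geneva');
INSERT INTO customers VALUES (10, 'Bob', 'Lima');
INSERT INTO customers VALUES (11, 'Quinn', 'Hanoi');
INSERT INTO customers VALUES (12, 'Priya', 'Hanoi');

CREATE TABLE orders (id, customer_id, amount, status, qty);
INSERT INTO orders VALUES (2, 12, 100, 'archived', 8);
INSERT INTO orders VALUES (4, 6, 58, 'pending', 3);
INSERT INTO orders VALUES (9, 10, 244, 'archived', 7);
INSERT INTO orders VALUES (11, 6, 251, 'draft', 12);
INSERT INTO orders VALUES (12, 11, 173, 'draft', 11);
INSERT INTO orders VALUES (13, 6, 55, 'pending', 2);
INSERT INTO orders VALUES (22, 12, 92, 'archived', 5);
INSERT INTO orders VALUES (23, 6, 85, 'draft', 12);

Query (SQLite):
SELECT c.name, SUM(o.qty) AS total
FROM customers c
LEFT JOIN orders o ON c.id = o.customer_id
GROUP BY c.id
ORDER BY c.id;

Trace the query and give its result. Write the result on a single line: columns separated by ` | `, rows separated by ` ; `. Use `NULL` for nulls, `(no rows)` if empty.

LEFT JOIN keeps every customers row; unmatched ones get NULL for orders columns.
Group by customers.id and compute SUM(o.qty). SUM over an all-NULL group is NULL.
  6: ids {4, 11, 13, 23} → SUM(o.qty)=29
  10: ids {9} → SUM(o.qty)=7
  11: ids {12} → SUM(o.qty)=11
  12: ids {2, 22} → SUM(o.qty)=13

Pia | 29 ; Bob | 7 ; Quinn | 11 ; Priya | 13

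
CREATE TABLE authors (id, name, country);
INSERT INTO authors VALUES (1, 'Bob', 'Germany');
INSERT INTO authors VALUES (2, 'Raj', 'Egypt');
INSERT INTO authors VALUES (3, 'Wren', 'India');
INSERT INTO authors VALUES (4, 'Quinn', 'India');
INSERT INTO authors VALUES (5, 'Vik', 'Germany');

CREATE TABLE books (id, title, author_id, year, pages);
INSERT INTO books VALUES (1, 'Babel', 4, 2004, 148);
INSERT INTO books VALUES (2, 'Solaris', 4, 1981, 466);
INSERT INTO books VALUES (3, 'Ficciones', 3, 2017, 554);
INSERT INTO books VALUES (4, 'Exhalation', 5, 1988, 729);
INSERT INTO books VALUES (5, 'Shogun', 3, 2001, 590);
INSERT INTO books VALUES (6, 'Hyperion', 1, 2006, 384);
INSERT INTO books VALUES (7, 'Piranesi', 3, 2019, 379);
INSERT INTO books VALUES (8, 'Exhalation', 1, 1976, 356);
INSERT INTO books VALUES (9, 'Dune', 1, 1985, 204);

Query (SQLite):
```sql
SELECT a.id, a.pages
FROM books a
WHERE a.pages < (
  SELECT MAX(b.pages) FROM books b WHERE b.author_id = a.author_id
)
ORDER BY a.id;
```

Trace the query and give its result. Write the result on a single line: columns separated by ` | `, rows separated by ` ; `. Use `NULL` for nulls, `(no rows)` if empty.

For each books row a, compute MAX(pages) over rows sharing a.author_id.
Keep row a if a.pages < that per-group MAX.
  author_id=1: MAX(pages) = 384
  author_id=3: MAX(pages) = 590
  author_id=4: MAX(pages) = 466
  author_id=5: MAX(pages) = 729

1 | 148 ; 3 | 554 ; 7 | 379 ; 8 | 356 ; 9 | 204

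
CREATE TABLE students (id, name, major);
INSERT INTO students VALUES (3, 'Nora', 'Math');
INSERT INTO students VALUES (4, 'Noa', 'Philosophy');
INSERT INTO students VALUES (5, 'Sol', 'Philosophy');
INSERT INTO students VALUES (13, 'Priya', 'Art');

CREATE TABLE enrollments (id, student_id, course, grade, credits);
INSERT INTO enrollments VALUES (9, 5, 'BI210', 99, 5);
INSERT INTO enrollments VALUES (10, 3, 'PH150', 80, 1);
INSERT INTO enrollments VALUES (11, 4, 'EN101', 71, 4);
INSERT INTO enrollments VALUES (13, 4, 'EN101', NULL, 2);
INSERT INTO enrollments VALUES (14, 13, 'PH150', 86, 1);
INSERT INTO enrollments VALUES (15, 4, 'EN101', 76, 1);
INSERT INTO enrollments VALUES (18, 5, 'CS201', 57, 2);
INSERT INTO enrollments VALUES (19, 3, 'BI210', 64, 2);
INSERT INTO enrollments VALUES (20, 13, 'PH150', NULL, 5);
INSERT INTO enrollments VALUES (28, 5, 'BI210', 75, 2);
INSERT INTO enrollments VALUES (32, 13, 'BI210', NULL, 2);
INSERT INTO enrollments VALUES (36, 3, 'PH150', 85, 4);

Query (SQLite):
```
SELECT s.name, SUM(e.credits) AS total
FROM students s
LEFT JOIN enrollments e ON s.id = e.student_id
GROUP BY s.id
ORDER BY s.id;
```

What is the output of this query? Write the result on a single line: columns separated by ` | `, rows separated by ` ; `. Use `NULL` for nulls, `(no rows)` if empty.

LEFT JOIN keeps every students row; unmatched ones get NULL for enrollments columns.
Group by students.id and compute SUM(e.credits). SUM over an all-NULL group is NULL.
  3: ids {10, 19, 36} → SUM(e.credits)=7
  4: ids {11, 13, 15} → SUM(e.credits)=7
  5: ids {9, 18, 28} → SUM(e.credits)=9
  13: ids {14, 20, 32} → SUM(e.credits)=8

Nora | 7 ; Noa | 7 ; Sol | 9 ; Priya | 8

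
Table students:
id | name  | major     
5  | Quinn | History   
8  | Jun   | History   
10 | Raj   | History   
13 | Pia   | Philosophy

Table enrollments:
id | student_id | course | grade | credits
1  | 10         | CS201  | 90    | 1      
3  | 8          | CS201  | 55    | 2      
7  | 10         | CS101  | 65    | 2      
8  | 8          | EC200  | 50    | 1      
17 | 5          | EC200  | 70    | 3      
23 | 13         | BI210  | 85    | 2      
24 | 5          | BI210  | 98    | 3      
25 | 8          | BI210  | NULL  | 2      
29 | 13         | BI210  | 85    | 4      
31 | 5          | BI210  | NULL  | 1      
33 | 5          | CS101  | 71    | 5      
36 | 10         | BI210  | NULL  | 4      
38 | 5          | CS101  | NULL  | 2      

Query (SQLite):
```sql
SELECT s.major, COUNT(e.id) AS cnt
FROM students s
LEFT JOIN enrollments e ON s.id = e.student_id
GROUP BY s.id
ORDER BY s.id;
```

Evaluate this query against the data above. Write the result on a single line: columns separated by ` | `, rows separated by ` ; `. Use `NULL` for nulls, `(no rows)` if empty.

History | 5 ; History | 3 ; History | 3 ; Philosophy | 2

LEFT JOIN keeps every students row; unmatched ones get NULL for enrollments columns.
Group by students.id and compute COUNT(e.id). COUNT(col) of an all-NULL group is 0.
  5: ids {17, 24, 31, 33, 38} → COUNT(e.id)=5
  8: ids {3, 8, 25} → COUNT(e.id)=3
  10: ids {1, 7, 36} → COUNT(e.id)=3
  13: ids {23, 29} → COUNT(e.id)=2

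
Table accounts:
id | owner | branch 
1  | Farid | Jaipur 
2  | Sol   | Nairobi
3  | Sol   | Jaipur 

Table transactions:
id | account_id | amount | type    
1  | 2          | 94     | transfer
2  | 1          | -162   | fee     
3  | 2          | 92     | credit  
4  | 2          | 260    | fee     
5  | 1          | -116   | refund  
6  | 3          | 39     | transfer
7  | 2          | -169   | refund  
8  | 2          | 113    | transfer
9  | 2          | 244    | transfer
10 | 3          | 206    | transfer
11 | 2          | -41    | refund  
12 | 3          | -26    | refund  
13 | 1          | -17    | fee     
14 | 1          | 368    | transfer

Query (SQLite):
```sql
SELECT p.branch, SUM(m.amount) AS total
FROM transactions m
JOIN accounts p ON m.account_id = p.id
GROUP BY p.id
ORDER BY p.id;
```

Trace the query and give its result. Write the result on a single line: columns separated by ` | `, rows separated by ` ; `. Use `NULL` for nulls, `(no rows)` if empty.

Jaipur | 73 ; Nairobi | 593 ; Jaipur | 219

Join each transactions row to its accounts via account_id.
Group joined rows by accounts.id; compute SUM(m.amount) per group.
  1: ids {2, 5, 13, 14} → SUM(m.amount)=73
  2: ids {1, 3, 4, 7, 8, 9, 11} → SUM(m.amount)=593
  3: ids {6, 10, 12} → SUM(m.amount)=219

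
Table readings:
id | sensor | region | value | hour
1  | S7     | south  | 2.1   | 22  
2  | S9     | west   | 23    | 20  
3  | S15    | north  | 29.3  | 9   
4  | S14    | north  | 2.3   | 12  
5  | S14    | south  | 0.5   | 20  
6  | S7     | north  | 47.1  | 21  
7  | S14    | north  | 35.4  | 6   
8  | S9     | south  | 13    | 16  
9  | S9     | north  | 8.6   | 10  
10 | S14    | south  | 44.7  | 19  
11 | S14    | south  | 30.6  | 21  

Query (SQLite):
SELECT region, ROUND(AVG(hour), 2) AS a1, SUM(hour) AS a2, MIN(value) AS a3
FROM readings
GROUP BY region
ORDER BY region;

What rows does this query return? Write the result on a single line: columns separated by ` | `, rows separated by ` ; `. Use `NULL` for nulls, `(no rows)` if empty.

north | 11.6 | 58 | 2.3 ; south | 19.6 | 98 | 0.5 ; west | 20 | 20 | 23

Group readings by region.
Per group compute: ROUND(AVG(hour), 2), SUM(hour), MIN(value).
  north: ids {3, 4, 6, 7, 9} → ROUND(AVG(hour), 2)=11.6, SUM(hour)=58, MIN(value)=2.3
  south: ids {1, 5, 8, 10, 11} → ROUND(AVG(hour), 2)=19.6, SUM(hour)=98, MIN(value)=0.5
  west: ids {2} → ROUND(AVG(hour), 2)=20, SUM(hour)=20, MIN(value)=23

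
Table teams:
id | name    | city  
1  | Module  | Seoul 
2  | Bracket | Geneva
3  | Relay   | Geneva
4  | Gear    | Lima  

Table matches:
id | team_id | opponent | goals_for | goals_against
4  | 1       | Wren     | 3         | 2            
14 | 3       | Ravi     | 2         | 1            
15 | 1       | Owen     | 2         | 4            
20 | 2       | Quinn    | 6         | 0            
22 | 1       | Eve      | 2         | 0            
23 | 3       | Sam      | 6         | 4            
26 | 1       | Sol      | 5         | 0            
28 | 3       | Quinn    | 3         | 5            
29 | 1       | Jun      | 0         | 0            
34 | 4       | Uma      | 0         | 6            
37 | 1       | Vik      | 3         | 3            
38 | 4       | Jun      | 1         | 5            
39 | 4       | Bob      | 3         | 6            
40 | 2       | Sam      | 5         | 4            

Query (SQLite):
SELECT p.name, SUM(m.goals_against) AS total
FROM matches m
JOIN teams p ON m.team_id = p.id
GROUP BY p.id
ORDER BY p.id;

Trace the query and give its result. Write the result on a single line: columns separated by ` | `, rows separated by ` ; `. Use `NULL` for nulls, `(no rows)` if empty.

Join each matches row to its teams via team_id.
Group joined rows by teams.id; compute SUM(m.goals_against) per group.
  1: ids {4, 15, 22, 26, 29, 37} → SUM(m.goals_against)=9
  2: ids {20, 40} → SUM(m.goals_against)=4
  3: ids {14, 23, 28} → SUM(m.goals_against)=10
  4: ids {34, 38, 39} → SUM(m.goals_against)=17

Module | 9 ; Bracket | 4 ; Relay | 10 ; Gear | 17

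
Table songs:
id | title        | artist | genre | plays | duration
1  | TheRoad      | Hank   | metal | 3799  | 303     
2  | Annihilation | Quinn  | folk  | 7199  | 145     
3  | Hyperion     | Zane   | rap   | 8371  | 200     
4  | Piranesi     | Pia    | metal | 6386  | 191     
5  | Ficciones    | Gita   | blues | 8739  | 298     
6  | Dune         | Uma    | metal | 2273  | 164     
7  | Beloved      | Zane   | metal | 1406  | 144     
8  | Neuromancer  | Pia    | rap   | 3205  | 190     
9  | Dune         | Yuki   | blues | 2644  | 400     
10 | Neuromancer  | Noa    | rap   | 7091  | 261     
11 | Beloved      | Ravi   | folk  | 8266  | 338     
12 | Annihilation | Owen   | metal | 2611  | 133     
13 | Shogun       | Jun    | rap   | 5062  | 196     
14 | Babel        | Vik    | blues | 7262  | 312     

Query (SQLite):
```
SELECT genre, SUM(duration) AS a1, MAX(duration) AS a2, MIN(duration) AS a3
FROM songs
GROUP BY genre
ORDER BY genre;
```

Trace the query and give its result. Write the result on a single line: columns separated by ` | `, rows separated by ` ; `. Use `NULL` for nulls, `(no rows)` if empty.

blues | 1010 | 400 | 298 ; folk | 483 | 338 | 145 ; metal | 935 | 303 | 133 ; rap | 847 | 261 | 190

Group songs by genre.
Per group compute: SUM(duration), MAX(duration), MIN(duration).
  blues: ids {5, 9, 14} → SUM(duration)=1010, MAX(duration)=400, MIN(duration)=298
  folk: ids {2, 11} → SUM(duration)=483, MAX(duration)=338, MIN(duration)=145
  metal: ids {1, 4, 6, 7, 12} → SUM(duration)=935, MAX(duration)=303, MIN(duration)=133
  rap: ids {3, 8, 10, 13} → SUM(duration)=847, MAX(duration)=261, MIN(duration)=190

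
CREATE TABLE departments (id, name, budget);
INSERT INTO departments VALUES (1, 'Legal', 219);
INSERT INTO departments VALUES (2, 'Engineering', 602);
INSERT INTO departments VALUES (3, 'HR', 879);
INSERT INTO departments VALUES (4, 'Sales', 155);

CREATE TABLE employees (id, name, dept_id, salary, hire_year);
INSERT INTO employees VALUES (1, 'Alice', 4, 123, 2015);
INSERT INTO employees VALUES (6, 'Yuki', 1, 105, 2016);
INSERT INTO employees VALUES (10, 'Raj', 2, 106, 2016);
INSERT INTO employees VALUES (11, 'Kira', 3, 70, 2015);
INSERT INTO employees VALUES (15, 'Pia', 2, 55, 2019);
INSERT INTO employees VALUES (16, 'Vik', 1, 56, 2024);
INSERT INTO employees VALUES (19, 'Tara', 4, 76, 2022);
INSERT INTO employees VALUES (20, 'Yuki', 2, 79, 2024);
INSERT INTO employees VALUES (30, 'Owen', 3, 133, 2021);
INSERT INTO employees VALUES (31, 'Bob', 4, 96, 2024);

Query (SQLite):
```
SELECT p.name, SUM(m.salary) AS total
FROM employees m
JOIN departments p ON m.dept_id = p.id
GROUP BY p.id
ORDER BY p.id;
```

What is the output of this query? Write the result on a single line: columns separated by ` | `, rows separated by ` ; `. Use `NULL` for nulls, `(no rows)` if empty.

Legal | 161 ; Engineering | 240 ; HR | 203 ; Sales | 295

Join each employees row to its departments via dept_id.
Group joined rows by departments.id; compute SUM(m.salary) per group.
  1: ids {6, 16} → SUM(m.salary)=161
  2: ids {10, 15, 20} → SUM(m.salary)=240
  3: ids {11, 30} → SUM(m.salary)=203
  4: ids {1, 19, 31} → SUM(m.salary)=295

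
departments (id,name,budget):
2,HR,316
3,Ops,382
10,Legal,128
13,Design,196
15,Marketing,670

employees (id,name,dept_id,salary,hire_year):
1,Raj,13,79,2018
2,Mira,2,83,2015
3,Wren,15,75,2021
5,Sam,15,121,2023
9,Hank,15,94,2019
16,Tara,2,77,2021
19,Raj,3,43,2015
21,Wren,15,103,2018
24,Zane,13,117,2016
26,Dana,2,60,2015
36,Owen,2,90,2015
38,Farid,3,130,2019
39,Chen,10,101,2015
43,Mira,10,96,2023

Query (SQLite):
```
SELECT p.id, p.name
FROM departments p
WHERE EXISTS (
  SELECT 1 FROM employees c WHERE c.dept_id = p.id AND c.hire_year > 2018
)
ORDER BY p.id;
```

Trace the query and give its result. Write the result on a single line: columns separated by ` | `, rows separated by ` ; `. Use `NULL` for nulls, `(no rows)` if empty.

2 | HR ; 3 | Ops ; 10 | Legal ; 15 | Marketing

For each departments row, check whether any employees with matching dept_id has hire_year > 2018.
Keep rows where that is true.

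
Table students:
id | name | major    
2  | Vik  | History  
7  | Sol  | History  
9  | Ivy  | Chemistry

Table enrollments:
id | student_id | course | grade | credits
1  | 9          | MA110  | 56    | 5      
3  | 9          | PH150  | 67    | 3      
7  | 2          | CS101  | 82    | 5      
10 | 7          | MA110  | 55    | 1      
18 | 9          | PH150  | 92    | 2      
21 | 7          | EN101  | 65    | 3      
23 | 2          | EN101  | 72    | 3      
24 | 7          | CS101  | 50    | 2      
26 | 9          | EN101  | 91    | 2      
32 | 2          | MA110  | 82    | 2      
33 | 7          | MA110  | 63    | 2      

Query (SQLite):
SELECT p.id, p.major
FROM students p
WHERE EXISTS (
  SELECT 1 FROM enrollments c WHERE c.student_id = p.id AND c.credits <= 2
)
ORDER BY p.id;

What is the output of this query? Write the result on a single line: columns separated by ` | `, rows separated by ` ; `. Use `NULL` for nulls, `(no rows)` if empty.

For each students row, check whether any enrollments with matching student_id has credits <= 2.
Keep rows where that is true.

2 | History ; 7 | History ; 9 | Chemistry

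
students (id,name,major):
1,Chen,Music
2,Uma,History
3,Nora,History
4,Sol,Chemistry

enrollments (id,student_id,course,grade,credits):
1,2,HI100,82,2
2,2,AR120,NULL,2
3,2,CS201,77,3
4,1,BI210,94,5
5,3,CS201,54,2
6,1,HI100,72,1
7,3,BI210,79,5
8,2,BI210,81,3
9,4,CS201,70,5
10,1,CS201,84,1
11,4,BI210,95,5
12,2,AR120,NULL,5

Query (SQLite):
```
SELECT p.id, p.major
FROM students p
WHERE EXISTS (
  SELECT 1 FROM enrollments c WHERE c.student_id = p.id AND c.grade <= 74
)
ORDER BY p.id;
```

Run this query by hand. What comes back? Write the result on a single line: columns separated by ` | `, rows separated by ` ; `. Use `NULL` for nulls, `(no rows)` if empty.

For each students row, check whether any enrollments with matching student_id has grade <= 74.
Keep rows where that is true.

1 | Music ; 3 | History ; 4 | Chemistry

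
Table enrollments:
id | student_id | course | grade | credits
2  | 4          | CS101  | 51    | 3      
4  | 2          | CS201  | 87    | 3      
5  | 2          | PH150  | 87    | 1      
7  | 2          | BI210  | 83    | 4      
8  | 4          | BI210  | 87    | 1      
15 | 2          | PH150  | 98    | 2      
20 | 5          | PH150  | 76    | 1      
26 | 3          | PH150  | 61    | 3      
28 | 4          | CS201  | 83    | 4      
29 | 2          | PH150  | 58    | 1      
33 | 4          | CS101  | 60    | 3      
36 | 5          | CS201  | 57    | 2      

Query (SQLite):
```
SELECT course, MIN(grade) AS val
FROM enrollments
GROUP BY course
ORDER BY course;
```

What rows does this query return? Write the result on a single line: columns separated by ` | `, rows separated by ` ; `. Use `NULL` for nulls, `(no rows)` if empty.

BI210 | 83 ; CS101 | 51 ; CS201 | 57 ; PH150 | 58

Partition enrollments by course; compute MIN(grade) within each group.
  BI210: ids {7, 8} → MIN(grade)=83
  CS101: ids {2, 33} → MIN(grade)=51
  CS201: ids {4, 28, 36} → MIN(grade)=57
  PH150: ids {5, 15, 20, 26, 29} → MIN(grade)=58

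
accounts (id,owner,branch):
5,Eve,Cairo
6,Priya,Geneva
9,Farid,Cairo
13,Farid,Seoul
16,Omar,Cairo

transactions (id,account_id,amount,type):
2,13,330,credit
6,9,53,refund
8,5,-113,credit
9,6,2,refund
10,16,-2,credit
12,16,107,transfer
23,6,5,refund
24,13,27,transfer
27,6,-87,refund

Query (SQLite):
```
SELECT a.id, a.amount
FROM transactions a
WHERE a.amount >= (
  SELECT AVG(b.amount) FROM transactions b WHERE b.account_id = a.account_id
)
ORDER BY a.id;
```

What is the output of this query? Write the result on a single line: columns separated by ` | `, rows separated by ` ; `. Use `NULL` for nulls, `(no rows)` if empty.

For each transactions row a, compute AVG(amount) over rows sharing a.account_id.
Keep row a if a.amount >= that per-group AVG.
  account_id=5: AVG(amount) = -113.0
  account_id=6: AVG(amount) = -26.666667
  account_id=9: AVG(amount) = 53.0
  account_id=13: AVG(amount) = 178.5
  account_id=16: AVG(amount) = 52.5

2 | 330 ; 6 | 53 ; 8 | -113 ; 9 | 2 ; 12 | 107 ; 23 | 5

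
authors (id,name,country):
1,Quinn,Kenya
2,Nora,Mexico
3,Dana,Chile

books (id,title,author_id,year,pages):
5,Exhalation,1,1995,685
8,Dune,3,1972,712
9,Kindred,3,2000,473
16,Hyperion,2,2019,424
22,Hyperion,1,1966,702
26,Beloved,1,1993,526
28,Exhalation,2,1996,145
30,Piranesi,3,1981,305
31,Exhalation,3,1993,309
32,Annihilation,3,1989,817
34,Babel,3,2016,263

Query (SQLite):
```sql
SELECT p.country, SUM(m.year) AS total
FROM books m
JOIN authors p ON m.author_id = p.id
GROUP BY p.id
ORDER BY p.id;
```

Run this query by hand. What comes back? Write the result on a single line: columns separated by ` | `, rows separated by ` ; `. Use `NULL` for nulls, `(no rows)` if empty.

Kenya | 5954 ; Mexico | 4015 ; Chile | 11951

Join each books row to its authors via author_id.
Group joined rows by authors.id; compute SUM(m.year) per group.
  1: ids {5, 22, 26} → SUM(m.year)=5954
  2: ids {16, 28} → SUM(m.year)=4015
  3: ids {8, 9, 30, 31, 32, 34} → SUM(m.year)=11951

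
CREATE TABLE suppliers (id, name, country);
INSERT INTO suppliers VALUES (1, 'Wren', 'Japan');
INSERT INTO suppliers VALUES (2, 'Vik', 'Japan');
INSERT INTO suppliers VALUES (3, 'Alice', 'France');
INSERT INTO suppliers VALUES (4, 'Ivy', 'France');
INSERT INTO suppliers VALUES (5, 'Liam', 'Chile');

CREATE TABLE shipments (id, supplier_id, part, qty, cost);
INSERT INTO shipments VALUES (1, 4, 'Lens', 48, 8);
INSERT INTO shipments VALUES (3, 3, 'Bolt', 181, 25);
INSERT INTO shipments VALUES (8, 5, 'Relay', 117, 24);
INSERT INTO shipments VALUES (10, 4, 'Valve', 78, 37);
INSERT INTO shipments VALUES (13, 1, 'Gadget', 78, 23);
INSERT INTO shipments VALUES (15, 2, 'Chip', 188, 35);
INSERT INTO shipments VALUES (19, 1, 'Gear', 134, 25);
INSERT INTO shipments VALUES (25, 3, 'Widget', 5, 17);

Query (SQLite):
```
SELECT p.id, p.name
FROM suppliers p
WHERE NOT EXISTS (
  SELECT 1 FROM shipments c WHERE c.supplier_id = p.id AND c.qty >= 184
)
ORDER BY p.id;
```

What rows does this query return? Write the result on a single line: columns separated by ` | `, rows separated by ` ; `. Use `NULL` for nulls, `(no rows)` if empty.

1 | Wren ; 3 | Alice ; 4 | Ivy ; 5 | Liam

For each suppliers row, check whether any shipments with matching supplier_id has qty >= 184.
Keep rows where that is false.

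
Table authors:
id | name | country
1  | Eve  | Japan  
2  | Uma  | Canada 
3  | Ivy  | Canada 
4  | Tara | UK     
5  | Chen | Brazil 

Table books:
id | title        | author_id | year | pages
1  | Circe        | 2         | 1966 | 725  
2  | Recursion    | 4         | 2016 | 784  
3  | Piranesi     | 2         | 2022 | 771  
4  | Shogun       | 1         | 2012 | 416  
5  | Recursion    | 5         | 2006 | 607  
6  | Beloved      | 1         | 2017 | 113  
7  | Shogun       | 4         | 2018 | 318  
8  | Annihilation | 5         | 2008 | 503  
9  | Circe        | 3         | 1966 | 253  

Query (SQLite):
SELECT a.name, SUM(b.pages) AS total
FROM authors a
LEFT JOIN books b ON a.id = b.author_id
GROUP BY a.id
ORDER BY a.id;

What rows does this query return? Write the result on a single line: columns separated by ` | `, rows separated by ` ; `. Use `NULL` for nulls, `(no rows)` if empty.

Eve | 529 ; Uma | 1496 ; Ivy | 253 ; Tara | 1102 ; Chen | 1110

LEFT JOIN keeps every authors row; unmatched ones get NULL for books columns.
Group by authors.id and compute SUM(b.pages). SUM over an all-NULL group is NULL.
  1: ids {4, 6} → SUM(b.pages)=529
  2: ids {1, 3} → SUM(b.pages)=1496
  3: ids {9} → SUM(b.pages)=253
  4: ids {2, 7} → SUM(b.pages)=1102
  5: ids {5, 8} → SUM(b.pages)=1110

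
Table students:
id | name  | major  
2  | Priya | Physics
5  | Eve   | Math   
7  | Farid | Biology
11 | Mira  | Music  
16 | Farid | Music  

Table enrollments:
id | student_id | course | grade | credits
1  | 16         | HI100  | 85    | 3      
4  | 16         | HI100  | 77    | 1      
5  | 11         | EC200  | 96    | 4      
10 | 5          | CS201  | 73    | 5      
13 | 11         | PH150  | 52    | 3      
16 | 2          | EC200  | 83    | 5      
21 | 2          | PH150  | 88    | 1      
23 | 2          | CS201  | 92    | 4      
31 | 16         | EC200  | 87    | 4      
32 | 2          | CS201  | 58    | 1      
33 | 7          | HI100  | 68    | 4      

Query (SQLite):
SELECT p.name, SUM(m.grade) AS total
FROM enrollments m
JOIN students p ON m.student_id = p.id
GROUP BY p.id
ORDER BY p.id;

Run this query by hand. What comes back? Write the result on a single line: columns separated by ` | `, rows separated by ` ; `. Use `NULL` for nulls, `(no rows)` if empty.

Priya | 321 ; Eve | 73 ; Farid | 68 ; Mira | 148 ; Farid | 249

Join each enrollments row to its students via student_id.
Group joined rows by students.id; compute SUM(m.grade) per group.
  2: ids {16, 21, 23, 32} → SUM(m.grade)=321
  5: ids {10} → SUM(m.grade)=73
  7: ids {33} → SUM(m.grade)=68
  11: ids {5, 13} → SUM(m.grade)=148
  16: ids {1, 4, 31} → SUM(m.grade)=249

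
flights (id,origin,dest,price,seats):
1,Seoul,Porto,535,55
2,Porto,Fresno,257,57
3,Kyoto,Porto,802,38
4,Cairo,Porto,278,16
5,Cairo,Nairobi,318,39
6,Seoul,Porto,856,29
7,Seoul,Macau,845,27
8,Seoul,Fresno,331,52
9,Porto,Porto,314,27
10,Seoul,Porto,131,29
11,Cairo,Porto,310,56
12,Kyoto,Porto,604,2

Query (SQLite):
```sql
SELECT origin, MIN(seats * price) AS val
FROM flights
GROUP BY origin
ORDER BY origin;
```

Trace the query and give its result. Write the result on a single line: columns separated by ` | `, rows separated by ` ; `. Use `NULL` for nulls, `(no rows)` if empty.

Cairo | 4448 ; Kyoto | 1208 ; Porto | 8478 ; Seoul | 3799

For each row compute seats * price.
Group by origin; take MIN of the expression per group.
  Cairo: ids {4, 5, 11} → MIN(seats * price)=4448
  Kyoto: ids {3, 12} → MIN(seats * price)=1208
  Porto: ids {2, 9} → MIN(seats * price)=8478
  Seoul: ids {1, 6, 7, 8, 10} → MIN(seats * price)=3799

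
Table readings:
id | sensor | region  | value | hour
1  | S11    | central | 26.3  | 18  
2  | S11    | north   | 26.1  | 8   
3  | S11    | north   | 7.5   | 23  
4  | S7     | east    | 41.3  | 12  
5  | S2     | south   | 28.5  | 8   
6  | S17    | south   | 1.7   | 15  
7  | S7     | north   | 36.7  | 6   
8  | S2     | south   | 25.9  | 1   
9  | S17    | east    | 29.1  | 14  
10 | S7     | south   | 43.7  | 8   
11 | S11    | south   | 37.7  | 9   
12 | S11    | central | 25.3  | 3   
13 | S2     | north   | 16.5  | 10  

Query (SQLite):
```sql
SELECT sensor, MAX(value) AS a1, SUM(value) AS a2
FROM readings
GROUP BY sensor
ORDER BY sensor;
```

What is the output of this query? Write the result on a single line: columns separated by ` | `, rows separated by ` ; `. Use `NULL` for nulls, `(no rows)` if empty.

S11 | 37.7 | 122.9 ; S17 | 29.1 | 30.8 ; S2 | 28.5 | 70.9 ; S7 | 43.7 | 121.7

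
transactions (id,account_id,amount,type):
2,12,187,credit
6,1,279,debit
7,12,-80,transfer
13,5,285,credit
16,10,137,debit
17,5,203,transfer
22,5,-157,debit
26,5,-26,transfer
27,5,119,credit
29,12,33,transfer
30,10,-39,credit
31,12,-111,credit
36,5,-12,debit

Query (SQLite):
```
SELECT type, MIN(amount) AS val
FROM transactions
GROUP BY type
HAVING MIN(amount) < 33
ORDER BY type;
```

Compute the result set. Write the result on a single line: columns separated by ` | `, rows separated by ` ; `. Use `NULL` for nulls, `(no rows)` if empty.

Partition transactions by type; compute MIN(amount) within each group.
HAVING: keep groups where MIN(amount) < 33.
  credit: ids {2, 13, 27, 30, 31} → MIN(amount)=-111
  debit: ids {6, 16, 22, 36} → MIN(amount)=-157
  transfer: ids {7, 17, 26, 29} → MIN(amount)=-80

credit | -111 ; debit | -157 ; transfer | -80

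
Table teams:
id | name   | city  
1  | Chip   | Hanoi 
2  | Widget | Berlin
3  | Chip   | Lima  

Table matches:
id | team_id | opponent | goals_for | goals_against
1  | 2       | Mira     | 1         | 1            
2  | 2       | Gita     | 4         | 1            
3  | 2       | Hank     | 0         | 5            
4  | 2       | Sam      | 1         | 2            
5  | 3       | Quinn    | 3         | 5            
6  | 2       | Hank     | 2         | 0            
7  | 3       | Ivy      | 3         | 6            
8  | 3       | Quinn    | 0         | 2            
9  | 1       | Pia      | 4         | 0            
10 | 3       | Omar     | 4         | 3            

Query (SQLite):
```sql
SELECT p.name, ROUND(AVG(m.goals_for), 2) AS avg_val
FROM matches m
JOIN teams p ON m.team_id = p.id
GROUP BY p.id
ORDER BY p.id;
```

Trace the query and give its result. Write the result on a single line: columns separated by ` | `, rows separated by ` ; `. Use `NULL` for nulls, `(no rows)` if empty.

Chip | 4 ; Widget | 1.6 ; Chip | 2.5

Join each matches row to its teams via team_id.
Group joined rows by teams.id; compute ROUND(AVG(m.goals_for), 2) per group.
  1: ids {9} → ROUND(AVG(m.goals_for), 2)=4
  2: ids {1, 2, 3, 4, 6} → ROUND(AVG(m.goals_for), 2)=1.6
  3: ids {5, 7, 8, 10} → ROUND(AVG(m.goals_for), 2)=2.5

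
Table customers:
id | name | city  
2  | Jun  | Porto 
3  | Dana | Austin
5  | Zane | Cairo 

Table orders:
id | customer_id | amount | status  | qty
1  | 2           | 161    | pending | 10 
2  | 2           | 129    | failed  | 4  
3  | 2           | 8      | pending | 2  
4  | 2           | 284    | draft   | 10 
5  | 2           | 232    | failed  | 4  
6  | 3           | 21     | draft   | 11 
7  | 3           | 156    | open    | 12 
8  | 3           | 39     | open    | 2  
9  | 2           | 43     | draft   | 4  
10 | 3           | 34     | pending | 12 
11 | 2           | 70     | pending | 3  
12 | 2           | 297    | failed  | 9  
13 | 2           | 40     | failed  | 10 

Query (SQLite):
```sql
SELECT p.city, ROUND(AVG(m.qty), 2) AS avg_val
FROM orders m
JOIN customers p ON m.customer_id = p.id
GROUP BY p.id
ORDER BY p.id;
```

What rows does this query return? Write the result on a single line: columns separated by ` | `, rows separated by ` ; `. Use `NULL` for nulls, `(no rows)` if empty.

Porto | 6.22 ; Austin | 9.25

Join each orders row to its customers via customer_id.
Group joined rows by customers.id; compute ROUND(AVG(m.qty), 2) per group.
  2: ids {1, 2, 3, 4, 5, 9, 11, 12, 13} → ROUND(AVG(m.qty), 2)=6.22
  3: ids {6, 7, 8, 10} → ROUND(AVG(m.qty), 2)=9.25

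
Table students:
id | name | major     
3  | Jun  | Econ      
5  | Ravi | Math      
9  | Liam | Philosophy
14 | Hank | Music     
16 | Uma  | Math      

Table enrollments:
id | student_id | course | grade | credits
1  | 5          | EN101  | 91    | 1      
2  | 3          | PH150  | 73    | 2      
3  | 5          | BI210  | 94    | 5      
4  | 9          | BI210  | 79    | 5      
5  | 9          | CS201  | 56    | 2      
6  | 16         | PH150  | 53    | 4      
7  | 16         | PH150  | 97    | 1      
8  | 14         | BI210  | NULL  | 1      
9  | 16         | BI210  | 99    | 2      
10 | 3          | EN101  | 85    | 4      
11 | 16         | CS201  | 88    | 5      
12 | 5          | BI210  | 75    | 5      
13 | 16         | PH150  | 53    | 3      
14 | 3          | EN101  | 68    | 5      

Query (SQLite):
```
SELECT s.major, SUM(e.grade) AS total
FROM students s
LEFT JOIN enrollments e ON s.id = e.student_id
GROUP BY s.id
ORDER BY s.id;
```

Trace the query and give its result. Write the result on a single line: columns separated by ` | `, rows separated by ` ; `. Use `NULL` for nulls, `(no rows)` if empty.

Econ | 226 ; Math | 260 ; Philosophy | 135 ; Music | NULL ; Math | 390

LEFT JOIN keeps every students row; unmatched ones get NULL for enrollments columns.
Group by students.id and compute SUM(e.grade). SUM over an all-NULL group is NULL.
  3: ids {2, 10, 14} → SUM(e.grade)=226
  5: ids {1, 3, 12} → SUM(e.grade)=260
  9: ids {4, 5} → SUM(e.grade)=135
  14: ids {8} → SUM(e.grade)=NULL
  16: ids {6, 7, 9, 11, 13} → SUM(e.grade)=390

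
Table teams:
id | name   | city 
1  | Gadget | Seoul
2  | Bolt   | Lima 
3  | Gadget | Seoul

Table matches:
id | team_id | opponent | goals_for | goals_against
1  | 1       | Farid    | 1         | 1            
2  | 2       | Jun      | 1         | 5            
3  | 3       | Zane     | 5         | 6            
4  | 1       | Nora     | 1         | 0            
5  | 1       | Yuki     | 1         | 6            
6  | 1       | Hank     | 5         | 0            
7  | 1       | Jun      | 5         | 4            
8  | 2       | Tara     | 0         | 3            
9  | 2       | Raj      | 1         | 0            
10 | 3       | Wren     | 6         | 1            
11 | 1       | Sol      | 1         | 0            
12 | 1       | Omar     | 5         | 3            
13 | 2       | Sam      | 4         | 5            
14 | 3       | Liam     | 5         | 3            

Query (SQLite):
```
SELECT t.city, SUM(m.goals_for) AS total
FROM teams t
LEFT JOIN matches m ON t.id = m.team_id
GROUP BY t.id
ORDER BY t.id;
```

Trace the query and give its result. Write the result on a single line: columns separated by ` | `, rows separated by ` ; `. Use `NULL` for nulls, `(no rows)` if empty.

LEFT JOIN keeps every teams row; unmatched ones get NULL for matches columns.
Group by teams.id and compute SUM(m.goals_for). SUM over an all-NULL group is NULL.
  1: ids {1, 4, 5, 6, 7, 11, 12} → SUM(m.goals_for)=19
  2: ids {2, 8, 9, 13} → SUM(m.goals_for)=6
  3: ids {3, 10, 14} → SUM(m.goals_for)=16

Seoul | 19 ; Lima | 6 ; Seoul | 16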